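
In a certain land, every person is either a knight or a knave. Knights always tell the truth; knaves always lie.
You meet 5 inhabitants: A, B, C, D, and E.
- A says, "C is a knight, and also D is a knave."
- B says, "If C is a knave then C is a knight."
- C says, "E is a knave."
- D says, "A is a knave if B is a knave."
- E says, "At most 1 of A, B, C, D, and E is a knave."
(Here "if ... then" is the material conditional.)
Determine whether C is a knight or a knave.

Consistent assignments: {A=knave, B=knight, C=knight, D=knight, E=knave}
In every consistent assignment, C is a knight.

C is a knight.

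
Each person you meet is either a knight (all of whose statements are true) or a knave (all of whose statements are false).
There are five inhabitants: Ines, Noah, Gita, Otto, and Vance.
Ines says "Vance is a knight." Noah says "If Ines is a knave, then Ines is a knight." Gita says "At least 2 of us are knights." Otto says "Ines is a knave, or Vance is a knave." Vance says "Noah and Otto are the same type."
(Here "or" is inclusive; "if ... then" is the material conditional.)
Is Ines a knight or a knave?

Ines is a knave.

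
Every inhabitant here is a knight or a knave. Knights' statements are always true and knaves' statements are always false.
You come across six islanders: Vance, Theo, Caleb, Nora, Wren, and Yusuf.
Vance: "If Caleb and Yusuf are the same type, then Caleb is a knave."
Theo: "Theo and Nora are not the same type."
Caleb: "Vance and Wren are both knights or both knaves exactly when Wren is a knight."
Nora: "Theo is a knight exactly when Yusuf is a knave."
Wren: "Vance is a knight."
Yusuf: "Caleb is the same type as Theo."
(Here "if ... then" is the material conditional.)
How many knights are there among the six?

3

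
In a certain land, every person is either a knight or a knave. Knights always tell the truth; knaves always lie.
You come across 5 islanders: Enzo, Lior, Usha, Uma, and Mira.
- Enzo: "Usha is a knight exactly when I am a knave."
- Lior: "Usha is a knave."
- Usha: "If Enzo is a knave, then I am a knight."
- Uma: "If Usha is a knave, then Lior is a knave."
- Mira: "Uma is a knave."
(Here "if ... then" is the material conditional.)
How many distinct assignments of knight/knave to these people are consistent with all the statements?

Consistent assignments:
  Enzo=knave, Lior=knight, Usha=knave, Uma=knave, Mira=knight

1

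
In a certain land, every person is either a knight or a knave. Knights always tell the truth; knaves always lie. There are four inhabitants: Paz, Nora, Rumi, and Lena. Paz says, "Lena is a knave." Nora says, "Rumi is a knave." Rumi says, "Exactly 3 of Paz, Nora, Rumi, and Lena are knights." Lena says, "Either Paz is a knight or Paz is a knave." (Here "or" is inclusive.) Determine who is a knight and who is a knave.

Paz is a knave, so "Lena is a knave" must be False — and it is.
Nora is a knight, so "Rumi is a knave" must be True — and it is.
Since Rumi is a knave, "exactly 3 of Paz, Nora, Rumi, and Lena are knights" needs to be False, which holds.
Lena (knight): "either Paz is a knight or Paz is a knave" — True. ✓

Paz is a knave, Nora is a knight, Rumi is a knave, and Lena is a knight.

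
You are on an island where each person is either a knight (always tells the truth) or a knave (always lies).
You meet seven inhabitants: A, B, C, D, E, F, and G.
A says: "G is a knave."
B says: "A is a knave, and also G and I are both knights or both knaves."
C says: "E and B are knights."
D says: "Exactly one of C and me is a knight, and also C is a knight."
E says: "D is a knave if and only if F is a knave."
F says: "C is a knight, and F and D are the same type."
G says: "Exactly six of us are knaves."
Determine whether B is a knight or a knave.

B is a knave.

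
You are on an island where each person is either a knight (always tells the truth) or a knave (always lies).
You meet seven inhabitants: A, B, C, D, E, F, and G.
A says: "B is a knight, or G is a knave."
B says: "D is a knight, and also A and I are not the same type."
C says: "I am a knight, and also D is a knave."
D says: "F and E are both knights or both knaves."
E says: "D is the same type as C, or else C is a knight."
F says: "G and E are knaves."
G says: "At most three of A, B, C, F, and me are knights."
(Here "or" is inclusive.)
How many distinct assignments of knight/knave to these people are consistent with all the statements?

3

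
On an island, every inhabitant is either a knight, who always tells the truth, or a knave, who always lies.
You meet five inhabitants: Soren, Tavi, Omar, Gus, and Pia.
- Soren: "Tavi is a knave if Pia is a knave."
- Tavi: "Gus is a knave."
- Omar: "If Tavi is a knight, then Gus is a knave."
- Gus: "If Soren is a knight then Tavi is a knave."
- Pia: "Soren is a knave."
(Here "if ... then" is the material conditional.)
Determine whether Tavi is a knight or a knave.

Consistent assignments: {Soren=knight, Tavi=knave, Omar=knight, Gus=knight, Pia=knave}
In every consistent assignment, Tavi is a knave.

Tavi is a knave.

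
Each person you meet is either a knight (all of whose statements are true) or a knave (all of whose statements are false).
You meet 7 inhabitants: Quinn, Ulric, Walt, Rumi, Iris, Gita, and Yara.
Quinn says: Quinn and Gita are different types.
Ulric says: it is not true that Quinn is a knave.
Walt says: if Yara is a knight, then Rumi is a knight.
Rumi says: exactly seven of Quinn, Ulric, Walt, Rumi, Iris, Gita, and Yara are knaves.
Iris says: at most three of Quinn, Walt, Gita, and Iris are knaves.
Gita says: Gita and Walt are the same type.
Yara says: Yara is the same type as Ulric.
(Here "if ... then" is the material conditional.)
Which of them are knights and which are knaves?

As a knight, Quinn's statement "Quinn and Gita are different types" should be True; it is.
Ulric (knight): "it is not true that Quinn is a knave" — True. ✓
Walt is a knight, and the claim "if Yara is a knight, then Rumi is a knight" is indeed True.
Since Rumi is a knave, "exactly seven of Quinn, Ulric, Walt, Rumi, Iris, Gita, and Yara are knaves" needs to be False, which holds.
Iris is a knight, and the claim "at most three of Quinn, Walt, Gita, and Iris are knaves" is indeed True.
As a knave, Gita's statement "Gita and Walt are the same type" should be False; it is.
Yara is a knave; "Yara is the same type as Ulric" is False, as required.

Quinn is a knight, Ulric is a knight, Walt is a knight, Rumi is a knave, Iris is a knight, Gita is a knave, and Yara is a knave.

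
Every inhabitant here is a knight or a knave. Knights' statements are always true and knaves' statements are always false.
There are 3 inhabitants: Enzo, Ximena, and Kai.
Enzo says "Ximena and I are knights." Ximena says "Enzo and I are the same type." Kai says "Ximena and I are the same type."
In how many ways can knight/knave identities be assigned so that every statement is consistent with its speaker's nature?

Consistent assignments:
  Enzo=knight, Ximena=knight, Kai=knight
  Enzo=knight, Ximena=knight, Kai=knave

2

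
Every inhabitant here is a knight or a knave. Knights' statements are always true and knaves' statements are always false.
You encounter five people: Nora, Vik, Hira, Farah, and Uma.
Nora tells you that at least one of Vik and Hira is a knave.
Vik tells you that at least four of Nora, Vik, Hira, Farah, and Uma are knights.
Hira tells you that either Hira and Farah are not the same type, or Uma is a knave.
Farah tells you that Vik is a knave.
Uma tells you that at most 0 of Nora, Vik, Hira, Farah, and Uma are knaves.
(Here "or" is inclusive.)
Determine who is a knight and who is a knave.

Since Nora is a knight, "at least one of Vik and Hira is a knave" needs to be True, which holds.
As a knave, Vik's statement "at least four of Nora, Vik, Hira, Farah, and Uma are knights" should be false; it is.
As a knight, Hira's statement "either Hira and Farah are not the same type, or Uma is a knave" should be True; it is.
Since Farah is a knight, "Vik is a knave" needs to be True, which holds.
Since Uma is a knave, "at most 0 of Nora, Vik, Hira, Farah, and Uma are knaves" needs to be false, which holds.

Nora is a knight, Vik is a knave, Hira is a knight, Farah is a knight, and Uma is a knave.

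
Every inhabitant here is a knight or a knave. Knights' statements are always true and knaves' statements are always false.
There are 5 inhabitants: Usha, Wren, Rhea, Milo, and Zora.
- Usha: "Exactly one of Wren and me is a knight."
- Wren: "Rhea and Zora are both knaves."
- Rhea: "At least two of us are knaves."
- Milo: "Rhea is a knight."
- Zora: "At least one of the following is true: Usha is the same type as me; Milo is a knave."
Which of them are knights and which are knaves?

Knights: Usha, Rhea, and Milo. Knaves: Wren and Zora.

Suppose Usha is a knave. Then Usha's statement "exactly one of Wren and me is a knight" would have to be false. Checking the 16 ways to assign the others, none is consistent with every speaker.
(For instance, with Wren=knave, Rhea=knight, Milo=knight, Zora=knave, Zora's claim "at least one of the following is true: Usha is the same type as me; Milo is a knave" comes out true where it would need to be false.)
So Usha must be a knight, making "exactly one of Wren and me is a knight" true. Taking Usha=knight, Wren=knave, Rhea=knight, Milo=knight, Zora=knave, each remaining statement checks out:
  Wren (knave): "Rhea and Zora are both knaves" — false. ✓
  Rhea (knight): "at least two of us are knaves" — true. ✓
  Milo (knight): "Rhea is a knight" — true. ✓
  Zora (knave): "at least one of the following is true: Usha is the same type as me; Milo is a knave" — false. ✓
This is the unique consistent assignment.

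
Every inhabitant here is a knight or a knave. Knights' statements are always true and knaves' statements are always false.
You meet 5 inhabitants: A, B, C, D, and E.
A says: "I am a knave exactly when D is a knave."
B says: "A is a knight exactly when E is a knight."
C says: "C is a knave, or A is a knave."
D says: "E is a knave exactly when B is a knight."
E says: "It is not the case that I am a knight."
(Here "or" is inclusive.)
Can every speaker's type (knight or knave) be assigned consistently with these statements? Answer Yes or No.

No

Checking all 32 assignments, each has at least one speaker whose statement's truth value contradicts their type.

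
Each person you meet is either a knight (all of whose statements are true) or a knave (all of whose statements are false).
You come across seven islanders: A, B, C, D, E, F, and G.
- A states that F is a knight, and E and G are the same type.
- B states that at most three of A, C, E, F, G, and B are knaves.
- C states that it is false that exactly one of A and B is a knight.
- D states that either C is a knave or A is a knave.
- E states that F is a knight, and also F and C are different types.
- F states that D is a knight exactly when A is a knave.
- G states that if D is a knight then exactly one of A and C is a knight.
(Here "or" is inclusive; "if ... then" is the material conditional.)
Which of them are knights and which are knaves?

Knights: B, D, E, and F. Knaves: A, C, and G.

As a knave, A's statement "F is a knight, and E and G are the same type" should be false; it is.
As a knight, B's statement "at most three of A, C, E, F, G, and B are knaves" should be true; it is.
C is a knave, and the claim "it is false that exactly one of A and B is a knight" is indeed false.
As a knight, D's statement "either C is a knave or A is a knave" should be true; it is.
As a knight, E's statement "F is a knight, and also F and C are different types" should be true; it is.
Since F is a knight, "D is a knight exactly when A is a knave" needs to be true, which holds.
G (knave): "if D is a knight then exactly one of A and C is a knight" — false. ✓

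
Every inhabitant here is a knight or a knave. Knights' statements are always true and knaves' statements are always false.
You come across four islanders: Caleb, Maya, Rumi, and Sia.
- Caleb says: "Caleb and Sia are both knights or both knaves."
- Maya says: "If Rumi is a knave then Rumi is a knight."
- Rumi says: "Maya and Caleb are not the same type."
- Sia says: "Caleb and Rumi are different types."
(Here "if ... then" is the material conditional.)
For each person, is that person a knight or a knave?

Suppose Caleb is a knight. Then Caleb's statement "Caleb and Sia are both knights or both knaves" would have to be true. Checking the 8 ways to assign the others, none is consistent with every speaker.
(For instance, with Maya=knight, Rumi=knight, Sia=knight, Rumi's claim "Maya and Caleb are not the same type" comes out false where it would need to be true.)
So Caleb must be a knave, making "Caleb and Sia are both knights or both knaves" false. Taking Caleb=knave, Maya=knight, Rumi=knight, Sia=knight, each remaining statement checks out:
  Maya (knight): "if Rumi is a knave then Rumi is a knight" — true. ✓
  Rumi (knight): "Maya and Caleb are not the same type" — true. ✓
  Sia (knight): "Caleb and Rumi are different types" — true. ✓
This is the unique consistent assignment.

Caleb is a knave, Maya is a knight, Rumi is a knight, and Sia is a knight.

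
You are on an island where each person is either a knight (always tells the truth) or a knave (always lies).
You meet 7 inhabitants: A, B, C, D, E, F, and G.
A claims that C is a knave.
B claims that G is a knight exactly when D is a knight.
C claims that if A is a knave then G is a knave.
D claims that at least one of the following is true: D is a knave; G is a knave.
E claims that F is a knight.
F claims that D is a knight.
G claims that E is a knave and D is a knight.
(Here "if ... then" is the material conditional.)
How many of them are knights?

4

The unique consistent assignment is A=knave, B=knave, C=knight, D=knight, E=knight, F=knight, G=knave.
That has 4 knights.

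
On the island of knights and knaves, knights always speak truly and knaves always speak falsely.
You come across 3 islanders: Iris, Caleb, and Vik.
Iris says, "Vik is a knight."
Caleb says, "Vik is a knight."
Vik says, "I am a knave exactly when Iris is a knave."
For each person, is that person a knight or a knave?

Iris is a knight, Caleb is a knight, and Vik is a knight.

Suppose Iris is a knave. Then Iris's statement "Vik is a knight" would have to be false. Checking the 4 ways to assign the others, none is consistent with every speaker.
(For instance, with Caleb=knight, Vik=knight, Iris's claim "Vik is a knight" comes out true where it would need to be false.)
So Iris must be a knight, making "Vik is a knight" true. Taking Iris=knight, Caleb=knight, Vik=knight, each remaining statement checks out:
  Caleb (knight): "Vik is a knight" — true. ✓
  Vik (knight): "I am a knave exactly when Iris is a knave" — true. ✓
This is the unique consistent assignment.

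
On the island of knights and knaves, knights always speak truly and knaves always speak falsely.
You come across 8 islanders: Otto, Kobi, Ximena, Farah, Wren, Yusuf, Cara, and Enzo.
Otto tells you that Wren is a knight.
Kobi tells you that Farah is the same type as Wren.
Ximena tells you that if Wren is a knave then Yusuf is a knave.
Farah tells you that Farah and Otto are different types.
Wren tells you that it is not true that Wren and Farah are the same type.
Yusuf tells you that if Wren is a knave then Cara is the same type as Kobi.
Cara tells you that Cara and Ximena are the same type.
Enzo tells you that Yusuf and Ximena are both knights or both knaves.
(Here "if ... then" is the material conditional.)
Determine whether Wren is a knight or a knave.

Wren is a knave.

Consistent assignments: {Otto=knave, Kobi=knight, Ximena=knight, Farah=knave, Wren=knave, Yusuf=knave, Cara=knave, Enzo=knave}
In every consistent assignment, Wren is a knave.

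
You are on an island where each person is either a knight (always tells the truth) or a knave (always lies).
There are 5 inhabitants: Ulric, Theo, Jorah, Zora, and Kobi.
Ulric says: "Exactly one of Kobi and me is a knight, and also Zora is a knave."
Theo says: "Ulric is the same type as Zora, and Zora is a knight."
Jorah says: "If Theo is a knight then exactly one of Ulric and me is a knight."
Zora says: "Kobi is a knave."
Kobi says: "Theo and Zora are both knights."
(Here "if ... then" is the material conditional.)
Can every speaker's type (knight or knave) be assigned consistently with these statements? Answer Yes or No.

Yes

One consistent assignment: Ulric=knave, Theo=knave, Jorah=knight, Zora=knight, Kobi=knave.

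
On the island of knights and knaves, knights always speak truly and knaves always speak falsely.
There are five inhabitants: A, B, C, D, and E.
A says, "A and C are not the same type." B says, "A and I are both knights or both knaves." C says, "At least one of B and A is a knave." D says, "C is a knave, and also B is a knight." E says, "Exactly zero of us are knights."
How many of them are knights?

3

The unique consistent assignment is A=knight, B=knight, C=knave, D=knight, E=knave.
That has 3 knights.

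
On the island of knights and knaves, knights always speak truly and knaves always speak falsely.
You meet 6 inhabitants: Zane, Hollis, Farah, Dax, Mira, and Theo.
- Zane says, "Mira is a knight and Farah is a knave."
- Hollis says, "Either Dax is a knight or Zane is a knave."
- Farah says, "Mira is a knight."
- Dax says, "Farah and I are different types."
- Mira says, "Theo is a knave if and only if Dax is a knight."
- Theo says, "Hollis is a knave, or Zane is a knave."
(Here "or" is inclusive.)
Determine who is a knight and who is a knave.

Zane is a knave, so "Mira is a knight and Farah is a knave" must be false — and it is.
As a knight, Hollis's statement "either Dax is a knight or Zane is a knave" should be True; it is.
Farah (knave): "Mira is a knight" — false. ✓
Dax (knight): "Farah and I are different types" — True. ✓
Mira (knave): "Theo is a knave if and only if Dax is a knight" — false. ✓
Theo is a knight; "Hollis is a knave, or Zane is a knave" is True, as required.

Zane is a knave, Hollis is a knight, Farah is a knave, Dax is a knight, Mira is a knave, and Theo is a knight.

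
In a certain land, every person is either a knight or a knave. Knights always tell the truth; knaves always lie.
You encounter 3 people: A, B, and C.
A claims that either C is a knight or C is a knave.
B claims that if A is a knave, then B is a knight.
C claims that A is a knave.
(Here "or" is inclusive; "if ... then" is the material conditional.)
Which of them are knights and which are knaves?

A is a knight, B is a knight, and C is a knave.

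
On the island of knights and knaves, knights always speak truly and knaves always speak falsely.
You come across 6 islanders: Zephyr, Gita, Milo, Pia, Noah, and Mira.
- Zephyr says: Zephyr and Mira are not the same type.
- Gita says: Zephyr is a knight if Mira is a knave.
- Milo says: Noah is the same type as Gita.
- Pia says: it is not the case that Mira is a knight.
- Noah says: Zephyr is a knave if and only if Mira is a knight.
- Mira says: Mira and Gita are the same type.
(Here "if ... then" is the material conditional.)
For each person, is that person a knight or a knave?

Zephyr is a knight, Gita is a knight, Milo is a knight, Pia is a knight, Noah is a knight, and Mira is a knave.

Zephyr is a knight, so "Zephyr and Mira are not the same type" must be true — and it is.
Gita (knight): "Zephyr is a knight if Mira is a knave" — true. ✓
Milo is a knight, so "Noah is the same type as Gita" must be true — and it is.
Pia (knight): "it is not the case that Mira is a knight" — true. ✓
Noah (knight): "Zephyr is a knave if and only if Mira is a knight" — true. ✓
Mira (knave): "Mira and Gita are the same type" — False. ✓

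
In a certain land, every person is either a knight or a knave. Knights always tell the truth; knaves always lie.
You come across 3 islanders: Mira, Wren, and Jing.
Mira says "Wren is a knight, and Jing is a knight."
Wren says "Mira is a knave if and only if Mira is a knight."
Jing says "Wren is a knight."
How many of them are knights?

0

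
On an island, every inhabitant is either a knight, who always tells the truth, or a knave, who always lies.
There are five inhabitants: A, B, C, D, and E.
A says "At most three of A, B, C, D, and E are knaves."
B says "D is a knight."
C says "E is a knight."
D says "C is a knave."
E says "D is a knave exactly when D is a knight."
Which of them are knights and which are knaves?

A is a knight, B is a knight, C is a knave, D is a knight, and E is a knave.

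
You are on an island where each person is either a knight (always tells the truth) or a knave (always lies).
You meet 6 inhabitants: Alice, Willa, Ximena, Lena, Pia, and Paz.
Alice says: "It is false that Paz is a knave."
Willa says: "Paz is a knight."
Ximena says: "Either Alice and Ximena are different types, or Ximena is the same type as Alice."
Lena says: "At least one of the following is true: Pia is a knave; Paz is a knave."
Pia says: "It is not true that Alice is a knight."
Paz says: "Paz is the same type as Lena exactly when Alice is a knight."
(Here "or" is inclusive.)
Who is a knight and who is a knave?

Alice is a knight, Willa is a knight, Ximena is a knight, Lena is a knight, Pia is a knave, and Paz is a knight.

Alice is a knight; "it is false that Paz is a knave" is true, as required.
As a knight, Willa's statement "Paz is a knight" should be true; it is.
Ximena is a knight; "either Alice and Ximena are different types, or Ximena is the same type as Alice" is true, as required.
Lena is a knight; "at least one of the following is true: Pia is a knave; Paz is a knave" is true, as required.
Pia is a knave, and the claim "it is not true that Alice is a knight" is indeed False.
Paz (knight): "Paz is the same type as Lena exactly when Alice is a knight" — true. ✓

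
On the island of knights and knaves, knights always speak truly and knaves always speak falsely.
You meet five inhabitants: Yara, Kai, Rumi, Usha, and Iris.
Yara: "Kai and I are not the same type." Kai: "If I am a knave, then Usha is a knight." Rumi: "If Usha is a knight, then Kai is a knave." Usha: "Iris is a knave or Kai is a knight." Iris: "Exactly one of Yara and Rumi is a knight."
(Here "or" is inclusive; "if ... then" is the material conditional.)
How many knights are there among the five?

The unique consistent assignment is Yara=knave, Kai=knave, Rumi=knight, Usha=knave, Iris=knight.
That has 2 knights.

2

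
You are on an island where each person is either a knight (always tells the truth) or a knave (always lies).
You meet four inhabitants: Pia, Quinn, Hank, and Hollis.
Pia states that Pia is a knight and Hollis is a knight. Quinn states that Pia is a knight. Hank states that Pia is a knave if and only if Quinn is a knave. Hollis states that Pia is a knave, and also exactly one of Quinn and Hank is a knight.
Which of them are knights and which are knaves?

Since Pia is a knave, "Pia is a knight and Hollis is a knight" needs to be False, which holds.
Quinn is a knave, and the claim "Pia is a knight" is indeed False.
Hank is a knight; "Pia is a knave if and only if Quinn is a knave" is True, as required.
Hollis (knight): "Pia is a knave, and also exactly one of Quinn and Hank is a knight" — True. ✓

Pia is a knave, Quinn is a knave, Hank is a knight, and Hollis is a knight.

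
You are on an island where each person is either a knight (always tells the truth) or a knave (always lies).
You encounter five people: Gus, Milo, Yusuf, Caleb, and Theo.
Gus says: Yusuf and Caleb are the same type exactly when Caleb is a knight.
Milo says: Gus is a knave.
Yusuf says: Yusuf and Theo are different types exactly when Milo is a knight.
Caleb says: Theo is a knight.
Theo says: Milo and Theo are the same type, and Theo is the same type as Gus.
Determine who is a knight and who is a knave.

Knights: Milo. Knaves: Gus, Yusuf, Caleb, and Theo.

Gus (knave): "Yusuf and Caleb are the same type exactly when Caleb is a knight" — false. ✓
As a knight, Milo's statement "Gus is a knave" should be true; it is.
Since Yusuf is a knave, "Yusuf and Theo are different types exactly when Milo is a knight" needs to be false, which holds.
Caleb is a knave, and the claim "Theo is a knight" is indeed false.
Since Theo is a knave, "Milo and Theo are the same type, and Theo is the same type as Gus" needs to be false, which holds.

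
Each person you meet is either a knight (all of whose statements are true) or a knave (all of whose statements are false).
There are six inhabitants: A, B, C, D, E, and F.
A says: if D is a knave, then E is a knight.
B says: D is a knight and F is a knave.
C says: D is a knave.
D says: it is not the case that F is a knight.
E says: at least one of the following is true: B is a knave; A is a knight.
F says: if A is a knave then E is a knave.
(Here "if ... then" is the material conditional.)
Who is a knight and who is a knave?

Knights: A, C, E, and F. Knaves: B and D.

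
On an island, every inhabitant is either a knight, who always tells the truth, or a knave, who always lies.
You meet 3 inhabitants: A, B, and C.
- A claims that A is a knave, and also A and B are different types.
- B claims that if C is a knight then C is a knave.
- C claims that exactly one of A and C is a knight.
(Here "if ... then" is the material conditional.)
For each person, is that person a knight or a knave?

Knights: C. Knaves: A and B.

Suppose A is a knight. Then A's statement "A is a knave, and also A and B are different types" would have to be true. Checking the 4 ways to assign the others, none is consistent with every speaker.
(For instance, with B=knave, C=knight, A's claim "A is a knave, and also A and B are different types" comes out false where it would need to be true.)
So A must be a knave, making "A is a knave, and also A and B are different types" false. Taking A=knave, B=knave, C=knight, each remaining statement checks out:
  B (knave): "if C is a knight then C is a knave" — false. ✓
  C (knight): "exactly one of A and C is a knight" — true. ✓
This is the unique consistent assignment.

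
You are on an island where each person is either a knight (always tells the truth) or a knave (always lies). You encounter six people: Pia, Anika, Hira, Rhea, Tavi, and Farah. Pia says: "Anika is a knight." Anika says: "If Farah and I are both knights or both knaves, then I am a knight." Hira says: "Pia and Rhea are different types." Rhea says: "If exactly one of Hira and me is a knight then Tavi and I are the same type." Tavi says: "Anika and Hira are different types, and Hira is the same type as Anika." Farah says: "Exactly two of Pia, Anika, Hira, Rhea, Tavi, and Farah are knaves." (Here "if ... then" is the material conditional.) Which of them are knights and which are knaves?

Pia is a knave, Anika is a knave, Hira is a knight, Rhea is a knight, Tavi is a knave, and Farah is a knave.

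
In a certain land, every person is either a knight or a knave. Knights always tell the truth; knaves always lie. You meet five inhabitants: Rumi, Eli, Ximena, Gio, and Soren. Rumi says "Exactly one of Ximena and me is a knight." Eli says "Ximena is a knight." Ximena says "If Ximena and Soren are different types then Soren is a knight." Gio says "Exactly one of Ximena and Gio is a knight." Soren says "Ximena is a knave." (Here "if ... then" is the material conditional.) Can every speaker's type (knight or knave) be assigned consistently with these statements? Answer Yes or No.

Checking all 32 assignments, each has at least one speaker whose statement's truth value contradicts their type.

No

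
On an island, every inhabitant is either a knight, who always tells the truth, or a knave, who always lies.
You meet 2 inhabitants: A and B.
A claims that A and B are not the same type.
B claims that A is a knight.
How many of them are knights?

The unique consistent assignment is A=knave, B=knave.
That has 0 knights.

0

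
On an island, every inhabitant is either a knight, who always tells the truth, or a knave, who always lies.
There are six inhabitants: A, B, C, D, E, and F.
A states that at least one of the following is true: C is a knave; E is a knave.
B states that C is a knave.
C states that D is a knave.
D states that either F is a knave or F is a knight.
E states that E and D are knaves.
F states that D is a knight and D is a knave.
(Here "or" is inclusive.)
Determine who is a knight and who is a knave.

A (knight): "at least one of the following is true: C is a knave; E is a knave" — True. ✓
Since B is a knight, "C is a knave" needs to be True, which holds.
Since C is a knave, "D is a knave" needs to be false, which holds.
D is a knight; "either F is a knave or F is a knight" is True, as required.
As a knave, E's statement "E and D are knaves" should be false; it is.
F (knave): "D is a knight and D is a knave" — false. ✓

A is a knight, B is a knight, C is a knave, D is a knight, E is a knave, and F is a knave.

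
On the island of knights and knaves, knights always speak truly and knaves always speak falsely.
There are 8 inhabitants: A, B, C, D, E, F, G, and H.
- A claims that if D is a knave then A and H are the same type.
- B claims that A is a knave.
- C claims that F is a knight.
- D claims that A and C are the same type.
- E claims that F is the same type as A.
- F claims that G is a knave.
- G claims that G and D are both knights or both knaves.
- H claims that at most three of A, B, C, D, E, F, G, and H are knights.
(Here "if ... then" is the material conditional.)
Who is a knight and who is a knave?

A is a knight, B is a knave, C is a knight, D is a knight, E is a knight, F is a knight, G is a knave, and H is a knave.

A is a knight, and the claim "if D is a knave then A and H are the same type" is indeed true.
B is a knave; "A is a knave" is false, as required.
As a knight, C's statement "F is a knight" should be true; it is.
As a knight, D's statement "A and C are the same type" should be true; it is.
E is a knight; "F is the same type as A" is true, as required.
As a knight, F's statement "G is a knave" should be true; it is.
G is a knave; "G and D are both knights or both knaves" is false, as required.
H is a knave, and the claim "at most three of A, B, C, D, E, F, G, and H are knights" is indeed false.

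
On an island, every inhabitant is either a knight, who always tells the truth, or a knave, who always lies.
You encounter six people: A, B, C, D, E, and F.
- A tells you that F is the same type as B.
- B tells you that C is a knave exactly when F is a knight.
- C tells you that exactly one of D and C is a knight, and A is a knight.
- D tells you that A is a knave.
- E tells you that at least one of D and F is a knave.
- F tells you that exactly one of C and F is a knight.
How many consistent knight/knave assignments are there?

2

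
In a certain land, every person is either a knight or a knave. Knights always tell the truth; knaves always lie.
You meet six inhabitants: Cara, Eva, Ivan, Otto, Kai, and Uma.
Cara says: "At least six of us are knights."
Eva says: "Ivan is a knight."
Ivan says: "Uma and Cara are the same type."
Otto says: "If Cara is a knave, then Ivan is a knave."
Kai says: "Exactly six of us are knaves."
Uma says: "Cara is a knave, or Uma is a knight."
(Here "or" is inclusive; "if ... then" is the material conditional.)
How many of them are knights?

2

The unique consistent assignment is Cara=knave, Eva=knave, Ivan=knave, Otto=knight, Kai=knave, Uma=knight.
That has 2 knights.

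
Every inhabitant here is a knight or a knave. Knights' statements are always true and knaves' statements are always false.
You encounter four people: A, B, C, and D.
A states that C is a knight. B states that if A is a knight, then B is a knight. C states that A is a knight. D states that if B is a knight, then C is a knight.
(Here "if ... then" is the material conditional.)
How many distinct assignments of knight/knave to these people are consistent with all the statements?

Consistent assignments:
  A=knight, B=knight, C=knight, D=knight
  A=knight, B=knave, C=knight, D=knight
  A=knave, B=knight, C=knave, D=knave

3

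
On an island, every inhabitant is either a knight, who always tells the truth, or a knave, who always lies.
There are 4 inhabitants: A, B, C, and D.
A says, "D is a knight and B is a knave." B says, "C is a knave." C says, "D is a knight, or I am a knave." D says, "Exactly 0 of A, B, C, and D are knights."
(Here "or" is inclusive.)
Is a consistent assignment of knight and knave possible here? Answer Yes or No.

Checking all 16 assignments, each has at least one speaker whose statement's truth value contradicts their type.

No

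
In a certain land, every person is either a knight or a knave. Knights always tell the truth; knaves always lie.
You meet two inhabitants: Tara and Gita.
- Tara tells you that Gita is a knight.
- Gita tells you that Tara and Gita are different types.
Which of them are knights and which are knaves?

Tara is a knave and Gita is a knave.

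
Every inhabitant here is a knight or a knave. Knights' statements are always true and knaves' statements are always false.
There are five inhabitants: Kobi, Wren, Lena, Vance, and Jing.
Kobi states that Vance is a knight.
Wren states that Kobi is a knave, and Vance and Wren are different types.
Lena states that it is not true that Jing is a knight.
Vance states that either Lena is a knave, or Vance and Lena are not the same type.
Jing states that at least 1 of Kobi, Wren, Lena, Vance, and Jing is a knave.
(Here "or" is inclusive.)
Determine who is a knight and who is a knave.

Kobi is a knight, Wren is a knave, Lena is a knave, Vance is a knight, and Jing is a knight.

Kobi (knight): "Vance is a knight" — true. ✓
Since Wren is a knave, "Kobi is a knave, and Vance and Wren are different types" needs to be False, which holds.
Lena is a knave, so "it is not true that Jing is a knight" must be False — and it is.
Vance (knight): "either Lena is a knave, or Vance and Lena are not the same type" — true. ✓
Jing is a knight, so "at least 1 of Kobi, Wren, Lena, Vance, and Jing is a knave" must be true — and it is.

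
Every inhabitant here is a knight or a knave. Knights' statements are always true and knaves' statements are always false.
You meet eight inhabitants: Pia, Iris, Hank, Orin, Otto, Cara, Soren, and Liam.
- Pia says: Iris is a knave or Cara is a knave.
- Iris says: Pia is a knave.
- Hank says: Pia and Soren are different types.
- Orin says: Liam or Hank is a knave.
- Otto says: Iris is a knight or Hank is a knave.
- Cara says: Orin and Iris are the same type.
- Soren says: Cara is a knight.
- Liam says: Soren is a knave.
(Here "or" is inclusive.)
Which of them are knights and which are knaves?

Knights: Iris, Hank, Orin, Otto, Cara, and Soren. Knaves: Pia and Liam.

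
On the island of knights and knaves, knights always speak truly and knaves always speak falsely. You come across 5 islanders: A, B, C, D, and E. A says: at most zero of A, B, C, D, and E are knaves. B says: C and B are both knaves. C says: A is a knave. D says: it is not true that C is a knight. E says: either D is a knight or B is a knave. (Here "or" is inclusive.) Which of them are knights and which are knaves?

Knights: C and E. Knaves: A, B, and D.

A is a knave; "at most zero of A, B, C, D, and E are knaves" is False, as required.
Since B is a knave, "C and B are both knaves" needs to be False, which holds.
C is a knight; "A is a knave" is True, as required.
D is a knave, and the claim "it is not true that C is a knight" is indeed False.
E is a knight; "either D is a knight or B is a knave" is True, as required.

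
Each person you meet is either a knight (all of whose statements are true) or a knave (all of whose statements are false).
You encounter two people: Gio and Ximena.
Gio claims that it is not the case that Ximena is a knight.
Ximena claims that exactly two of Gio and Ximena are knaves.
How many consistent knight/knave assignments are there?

Consistent assignments:
  Gio=knight, Ximena=knave

1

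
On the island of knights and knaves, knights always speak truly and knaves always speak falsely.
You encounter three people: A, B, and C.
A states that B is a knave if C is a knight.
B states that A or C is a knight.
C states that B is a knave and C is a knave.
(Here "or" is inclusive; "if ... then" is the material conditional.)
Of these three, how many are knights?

2

The unique consistent assignment is A=knight, B=knight, C=knave.
That has 2 knights.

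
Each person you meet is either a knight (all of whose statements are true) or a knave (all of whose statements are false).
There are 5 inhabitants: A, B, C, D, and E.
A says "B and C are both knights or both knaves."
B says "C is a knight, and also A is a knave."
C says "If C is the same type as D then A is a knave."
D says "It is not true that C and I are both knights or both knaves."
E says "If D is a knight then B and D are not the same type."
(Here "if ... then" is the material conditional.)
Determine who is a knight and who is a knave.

Knights: A and E. Knaves: B, C, and D.

A is a knight; "B and C are both knights or both knaves" is True, as required.
B is a knave, so "C is a knight, and also A is a knave" must be false — and it is.
C is a knave; "if C is the same type as D then A is a knave" is false, as required.
D is a knave, so "it is not true that C and I are both knights or both knaves" must be false — and it is.
E is a knight, so "if D is a knight then B and D are not the same type" must be True — and it is.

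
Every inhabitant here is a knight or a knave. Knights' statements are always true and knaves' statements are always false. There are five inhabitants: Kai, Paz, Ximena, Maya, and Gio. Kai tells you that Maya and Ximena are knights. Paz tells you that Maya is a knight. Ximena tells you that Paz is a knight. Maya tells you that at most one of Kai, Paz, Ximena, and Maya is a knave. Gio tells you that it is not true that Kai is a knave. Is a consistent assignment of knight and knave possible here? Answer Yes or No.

Yes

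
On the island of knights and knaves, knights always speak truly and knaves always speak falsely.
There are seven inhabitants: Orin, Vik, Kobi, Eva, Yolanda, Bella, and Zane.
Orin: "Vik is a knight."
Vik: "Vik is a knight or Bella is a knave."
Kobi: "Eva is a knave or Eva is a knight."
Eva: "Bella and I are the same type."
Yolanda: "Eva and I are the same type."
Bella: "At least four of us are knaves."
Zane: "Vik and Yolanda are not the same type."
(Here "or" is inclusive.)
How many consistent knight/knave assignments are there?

1

Consistent assignments:
  Orin=knave, Vik=knave, Kobi=knight, Eva=knight, Yolanda=knave, Bella=knight, Zane=knave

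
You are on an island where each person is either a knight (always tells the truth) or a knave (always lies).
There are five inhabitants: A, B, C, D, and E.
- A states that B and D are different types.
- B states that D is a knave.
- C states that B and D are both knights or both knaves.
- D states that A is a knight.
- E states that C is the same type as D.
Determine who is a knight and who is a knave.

A is a knight, B is a knave, C is a knave, D is a knight, and E is a knave.

Suppose A is a knave. Then A's statement "B and D are different types" would have to be false. Checking the 16 ways to assign the others, none is consistent with every speaker.
(For instance, with B=knave, C=knave, D=knight, E=knave, A's claim "B and D are different types" comes out true where it would need to be false.)
So A must be a knight, making "B and D are different types" true. Taking A=knight, B=knave, C=knave, D=knight, E=knave, each remaining statement checks out:
  B (knave): "D is a knave" — false. ✓
  C (knave): "B and D are both knights or both knaves" — false. ✓
  D (knight): "A is a knight" — true. ✓
  E (knave): "C is the same type as D" — false. ✓
This is the unique consistent assignment.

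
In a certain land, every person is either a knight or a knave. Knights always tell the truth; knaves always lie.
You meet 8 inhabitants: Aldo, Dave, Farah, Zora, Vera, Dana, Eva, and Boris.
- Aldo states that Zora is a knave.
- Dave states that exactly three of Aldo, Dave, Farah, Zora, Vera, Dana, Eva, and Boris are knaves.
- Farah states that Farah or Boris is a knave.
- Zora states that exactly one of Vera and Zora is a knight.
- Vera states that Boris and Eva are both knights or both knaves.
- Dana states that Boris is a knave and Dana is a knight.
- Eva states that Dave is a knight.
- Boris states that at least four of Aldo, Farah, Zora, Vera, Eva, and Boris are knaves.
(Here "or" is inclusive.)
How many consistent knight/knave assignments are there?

2

Consistent assignments:
  Aldo=knight, Dave=knight, Farah=knight, Zora=knave, Vera=knave, Dana=knight, Eva=knight, Boris=knave
  Aldo=knave, Dave=knight, Farah=knight, Zora=knight, Vera=knave, Dana=knight, Eva=knight, Boris=knave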